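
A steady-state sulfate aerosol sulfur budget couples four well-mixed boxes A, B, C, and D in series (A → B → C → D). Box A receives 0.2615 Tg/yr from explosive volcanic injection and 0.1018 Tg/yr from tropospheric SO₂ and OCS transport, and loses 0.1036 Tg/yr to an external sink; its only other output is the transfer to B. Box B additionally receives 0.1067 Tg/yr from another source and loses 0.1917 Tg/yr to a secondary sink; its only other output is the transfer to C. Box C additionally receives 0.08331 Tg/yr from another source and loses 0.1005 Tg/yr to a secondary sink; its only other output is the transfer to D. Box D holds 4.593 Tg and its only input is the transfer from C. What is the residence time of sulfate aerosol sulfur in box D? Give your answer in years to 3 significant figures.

29.2 yr

Box A: F(A→B) = (0.2615 + 0.1018) − 0.1036 = 0.25970 Tg/yr.
Box B: F(B→C) = (0.25970 + 0.1067) − 0.1917 = 0.17470 Tg/yr.
Box C: F(C→D) = (0.17470 + 0.08331) − 0.1005 = 0.15751 Tg/yr.
Box D throughput = its input = 0.15751 Tg/yr; τ = 4.593 / 0.15751 = 29.16 yr.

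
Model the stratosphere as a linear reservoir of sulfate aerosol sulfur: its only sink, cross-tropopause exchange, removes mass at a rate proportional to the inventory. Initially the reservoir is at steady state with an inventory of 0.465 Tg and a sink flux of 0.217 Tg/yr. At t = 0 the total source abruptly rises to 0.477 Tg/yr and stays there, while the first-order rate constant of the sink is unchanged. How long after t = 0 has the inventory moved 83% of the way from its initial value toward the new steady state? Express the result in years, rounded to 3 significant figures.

3.80 yr

τ = M₀/F₀ = 0.465/0.217 = 2.143 yr.
The remaining gap fraction is e^(−t/τ); 83% covered ⇒ e^(−t/τ) = 0.170.
t = −τ ln(0.170) = 2.143 × 1.772 = 3.797 yr.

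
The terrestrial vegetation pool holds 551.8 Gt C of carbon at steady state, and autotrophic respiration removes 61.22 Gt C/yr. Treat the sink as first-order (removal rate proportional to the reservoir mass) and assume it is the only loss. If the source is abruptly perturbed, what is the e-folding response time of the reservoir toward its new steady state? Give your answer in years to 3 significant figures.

For a linear reservoir the response time equals the residence time τ = M/F.
τ = 551.8 / 61.22 = 9.013 yr.

9.01 yr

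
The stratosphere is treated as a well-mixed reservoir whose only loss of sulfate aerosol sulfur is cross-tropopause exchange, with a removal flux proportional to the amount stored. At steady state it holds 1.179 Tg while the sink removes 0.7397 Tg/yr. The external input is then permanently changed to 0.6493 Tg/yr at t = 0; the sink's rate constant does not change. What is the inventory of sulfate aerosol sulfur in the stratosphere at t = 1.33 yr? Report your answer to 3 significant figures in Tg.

The sink rate constant is k = F₀/M₀ = 0.7397/1.179 = 0.6274 yr⁻¹.
Solving dM/dt = F₁ − kM with M(0) = M₀ gives M(t) = F₁/k + (M₀ − F₁/k)·e^(−kt).
F₁/k = 0.6493/0.6274 = 1.0349 Tg; kt = 0.6274 × 1.33 = 0.8344, e^(−kt) = 0.4341.
M(1.33) = 1.0349 + (1.179 − 1.0349) × 0.4341 = 1.0349 + 0.06255 = 1.0975 Tg.

1.10 Tg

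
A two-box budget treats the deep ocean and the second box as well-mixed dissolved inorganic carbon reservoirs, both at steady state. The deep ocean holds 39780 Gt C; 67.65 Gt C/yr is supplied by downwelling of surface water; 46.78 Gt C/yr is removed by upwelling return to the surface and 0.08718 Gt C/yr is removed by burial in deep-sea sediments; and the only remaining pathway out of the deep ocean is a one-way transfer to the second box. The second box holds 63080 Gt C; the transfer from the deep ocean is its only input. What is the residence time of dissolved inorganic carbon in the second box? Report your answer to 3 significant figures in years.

3040 yr

Balance the deep ocean: ΣF_in = 67.650 Gt C/yr.
Transfer to the second box = ΣF_in − (46.78 + 0.08718) = 20.783 Gt C/yr.
At steady state the output of the second box equals its input, 20.783 Gt C/yr.
τ = M / F = 63080 / 20.783 = 3035 yr.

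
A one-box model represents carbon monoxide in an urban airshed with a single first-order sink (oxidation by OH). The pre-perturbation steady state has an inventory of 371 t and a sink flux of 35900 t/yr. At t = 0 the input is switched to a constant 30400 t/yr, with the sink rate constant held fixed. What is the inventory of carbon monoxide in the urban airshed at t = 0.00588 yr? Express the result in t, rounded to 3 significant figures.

τ = M₀/F₀ = 371/35900 = 0.01033 yr; rate constant k = 1/τ.
New steady state M_∞ = F₁/k = F₁·τ = 30400 × 0.01033 = 314.16 t.
M(t) = M_∞ + (M₀ − M_∞)·e^(−t/τ); t/τ = 0.00588/0.01033 = 0.5690, so e^(−t/τ) = 0.5661.
M(t) = 314.16 + 56.84 × 0.5661 = 346.34 t.

346 t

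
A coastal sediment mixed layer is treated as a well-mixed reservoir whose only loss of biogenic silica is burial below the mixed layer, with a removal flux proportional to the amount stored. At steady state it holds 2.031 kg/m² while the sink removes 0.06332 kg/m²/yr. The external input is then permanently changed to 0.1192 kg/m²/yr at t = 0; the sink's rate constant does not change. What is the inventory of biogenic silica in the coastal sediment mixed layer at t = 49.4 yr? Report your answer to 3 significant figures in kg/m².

3.44 kg/m²

τ = M₀/F₀ = 2.031/0.06332 = 32.08 yr; rate constant k = 1/τ.
New steady state M_∞ = F₁/k = F₁·τ = 0.1192 × 32.08 = 3.8234 kg/m².
M(t) = M_∞ + (M₀ − M_∞)·e^(−t/τ); t/τ = 49.4/32.08 = 1.540, so e^(−t/τ) = 0.2144.
M(t) = 3.8234 − 1.792 × 0.2144 = 3.4392 kg/m².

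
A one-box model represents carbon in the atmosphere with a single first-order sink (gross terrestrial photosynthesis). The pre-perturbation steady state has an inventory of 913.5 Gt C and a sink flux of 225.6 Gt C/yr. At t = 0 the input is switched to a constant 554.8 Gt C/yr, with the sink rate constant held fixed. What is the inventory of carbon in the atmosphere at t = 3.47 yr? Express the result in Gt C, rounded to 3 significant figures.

Residence time τ = M₀/F₀ = 4.049 yr. The eventual steady state is M_∞ = M₀·(F₁/F₀) = 913.5 × 554.8/225.6 = 2246.5 Gt C.
The anomaly ΔM(t) = M(t) − M_∞ decays as ΔM₀·e^(−t/τ) with ΔM₀ = 913.5 − 2246.5 = −1333 Gt C.
At t = 3.47 yr, e^(−t/τ) = e^(−0.8570) = 0.4245, so ΔM = −565.8 Gt C and M = 2246.5 − 565.8 = 1680.7 Gt C.

1680 Gt C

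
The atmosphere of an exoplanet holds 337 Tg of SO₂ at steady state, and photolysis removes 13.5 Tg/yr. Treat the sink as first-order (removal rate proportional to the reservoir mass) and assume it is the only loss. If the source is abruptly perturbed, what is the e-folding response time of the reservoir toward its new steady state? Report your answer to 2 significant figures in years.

25 yr

For a linear reservoir the response time equals the residence time τ = M/F.
τ = 337 / 13.5 = 24.96 yr.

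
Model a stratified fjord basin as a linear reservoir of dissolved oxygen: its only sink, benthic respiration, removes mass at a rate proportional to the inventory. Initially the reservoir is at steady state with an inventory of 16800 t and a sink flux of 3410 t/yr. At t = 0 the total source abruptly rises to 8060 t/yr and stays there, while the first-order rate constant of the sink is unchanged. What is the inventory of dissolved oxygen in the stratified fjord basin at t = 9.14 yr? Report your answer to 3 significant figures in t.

36100 t

The sink rate constant is k = F₀/M₀ = 3410/16800 = 0.2030 yr⁻¹.
Solving dM/dt = F₁ − kM with M(0) = M₀ gives M(t) = F₁/k + (M₀ − F₁/k)·e^(−kt).
F₁/k = 8060/0.2030 = 39709 t; kt = 0.2030 × 9.14 = 1.855, e^(−kt) = 0.1564.
M(9.14) = 39709 + (16800 − 39709) × 0.1564 = 39709 − 3583 = 36126 t.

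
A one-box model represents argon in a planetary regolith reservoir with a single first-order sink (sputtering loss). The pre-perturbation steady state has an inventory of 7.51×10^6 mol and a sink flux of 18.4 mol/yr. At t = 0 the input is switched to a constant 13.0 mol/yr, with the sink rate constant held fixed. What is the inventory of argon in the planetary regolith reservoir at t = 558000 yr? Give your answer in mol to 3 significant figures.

The sink rate constant is k = F₀/M₀ = 18.4/7.51×10^6 = 2.450×10^-6 yr⁻¹.
Solving dM/dt = F₁ − kM with M(0) = M₀ gives M(t) = F₁/k + (M₀ − F₁/k)·e^(−kt).
F₁/k = 13.0/2.450×10^-6 = 5.3060×10^6 mol; kt = 2.450×10^-6 × 558000 = 1.367, e^(−kt) = 0.2548.
M(558000) = 5.3060×10^6 + (7.51×10^6 − 5.3060×10^6) × 0.2548 = 5.3060×10^6 + 561700 = 5.8676×10^6 mol.

5.87×10^6 mol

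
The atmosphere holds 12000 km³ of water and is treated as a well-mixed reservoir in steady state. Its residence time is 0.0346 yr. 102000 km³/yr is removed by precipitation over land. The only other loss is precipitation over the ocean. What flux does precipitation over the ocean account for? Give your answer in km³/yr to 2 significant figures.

240000 km³/yr

Total removal F = M/τ = 12000 / 0.0346 = 346800 km³/yr.
Precipitation over the ocean = F − (102000) = 346800 − 102000 = 244800 km³/yr.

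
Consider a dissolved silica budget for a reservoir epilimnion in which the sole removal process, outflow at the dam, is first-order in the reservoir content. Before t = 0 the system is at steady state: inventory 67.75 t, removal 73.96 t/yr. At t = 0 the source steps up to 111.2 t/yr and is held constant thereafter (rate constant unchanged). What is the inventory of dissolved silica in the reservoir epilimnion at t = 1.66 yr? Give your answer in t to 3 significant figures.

96.3 t

τ = M₀/F₀ = 67.75/73.96 = 0.9160 yr; rate constant k = 1/τ.
New steady state M_∞ = F₁/k = F₁·τ = 111.2 × 0.9160 = 101.86 t.
M(t) = M_∞ + (M₀ − M_∞)·e^(−t/τ); t/τ = 1.66/0.9160 = 1.812, so e^(−t/τ) = 0.1633.
M(t) = 101.86 − 34.11 × 0.1633 = 96.292 t.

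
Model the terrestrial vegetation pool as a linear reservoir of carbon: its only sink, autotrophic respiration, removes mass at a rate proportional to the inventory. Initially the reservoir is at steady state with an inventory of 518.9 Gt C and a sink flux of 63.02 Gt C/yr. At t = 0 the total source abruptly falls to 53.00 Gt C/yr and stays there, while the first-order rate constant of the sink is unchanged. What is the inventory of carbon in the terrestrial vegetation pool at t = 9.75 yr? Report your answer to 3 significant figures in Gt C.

Residence time τ = M₀/F₀ = 8.234 yr. The eventual steady state is M_∞ = M₀·(F₁/F₀) = 518.9 × 53.00/63.02 = 436.40 Gt C.
The anomaly ΔM(t) = M(t) − M_∞ decays as ΔM₀·e^(−t/τ) with ΔM₀ = 518.9 − 436.40 = 82.50 Gt C.
At t = 9.75 yr, e^(−t/τ) = e^(−1.184) = 0.3060, so ΔM = 25.25 Gt C and M = 436.40 + 25.25 = 461.64 Gt C.

462 Gt C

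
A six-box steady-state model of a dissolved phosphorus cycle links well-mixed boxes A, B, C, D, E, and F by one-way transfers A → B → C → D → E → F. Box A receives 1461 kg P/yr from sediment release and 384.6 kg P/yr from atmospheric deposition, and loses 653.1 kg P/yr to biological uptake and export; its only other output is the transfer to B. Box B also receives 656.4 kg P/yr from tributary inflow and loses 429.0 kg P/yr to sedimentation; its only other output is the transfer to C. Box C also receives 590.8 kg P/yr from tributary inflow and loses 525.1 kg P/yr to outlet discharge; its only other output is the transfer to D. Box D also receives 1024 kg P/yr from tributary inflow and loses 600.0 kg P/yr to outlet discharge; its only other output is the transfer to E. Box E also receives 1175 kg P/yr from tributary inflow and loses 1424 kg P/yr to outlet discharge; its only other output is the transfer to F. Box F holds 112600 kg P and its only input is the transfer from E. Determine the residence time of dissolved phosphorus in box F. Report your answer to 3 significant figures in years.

67.8 yr

Box A: F(A→B) = (1461 + 384.6) − 653.1 = 1192.5 kg P/yr.
Box B: F(B→C) = (1192.5 + 656.4) − 429.0 = 1419.9 kg P/yr.
Box C: F(C→D) = (1419.9 + 590.8) − 525.1 = 1485.6 kg P/yr.
Box D: F(D→E) = (1485.6 + 1024) − 600.0 = 1909.6 kg P/yr.
Box E: F(E→F) = (1909.6 + 1175) − 1424 = 1660.6 kg P/yr.
Box F throughput = its input = 1660.6 kg P/yr; τ = 112600 / 1660.6 = 67.81 yr.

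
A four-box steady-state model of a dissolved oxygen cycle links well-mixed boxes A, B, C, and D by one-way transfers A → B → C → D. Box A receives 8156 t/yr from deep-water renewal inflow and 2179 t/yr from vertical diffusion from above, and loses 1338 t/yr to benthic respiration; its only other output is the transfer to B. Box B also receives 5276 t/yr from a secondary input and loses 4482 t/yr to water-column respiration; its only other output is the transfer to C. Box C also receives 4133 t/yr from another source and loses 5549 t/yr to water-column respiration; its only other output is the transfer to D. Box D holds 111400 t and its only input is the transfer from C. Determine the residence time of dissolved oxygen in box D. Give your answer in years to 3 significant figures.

13.3 yr

Box A: F(A→B) = (8156 + 2179) − 1338 = 8997.0 t/yr.
Box B: F(B→C) = (8997.0 + 5276) − 4482 = 9791.0 t/yr.
Box C: F(C→D) = (9791.0 + 4133) − 5549 = 8375.0 t/yr.
Box D throughput = its input = 8375.0 t/yr; τ = 111400 / 8375.0 = 13.30 yr.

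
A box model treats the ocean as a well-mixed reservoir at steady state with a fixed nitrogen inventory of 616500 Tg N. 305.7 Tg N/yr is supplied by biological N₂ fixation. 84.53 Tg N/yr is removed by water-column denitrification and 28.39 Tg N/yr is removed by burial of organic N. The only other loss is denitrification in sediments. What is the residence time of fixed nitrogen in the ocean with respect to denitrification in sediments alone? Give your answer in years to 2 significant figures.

3200 yr

At steady state ΣF_in = ΣF_out.
ΣF_in = 305.70 Tg N/yr.
Denitrification in sediments flux = ΣF_in − (84.53 + 28.39) = 305.70 − 112.9 = 192.8 Tg N/yr.
τ = M / F = 616500 / 192.8 = 3198 yr.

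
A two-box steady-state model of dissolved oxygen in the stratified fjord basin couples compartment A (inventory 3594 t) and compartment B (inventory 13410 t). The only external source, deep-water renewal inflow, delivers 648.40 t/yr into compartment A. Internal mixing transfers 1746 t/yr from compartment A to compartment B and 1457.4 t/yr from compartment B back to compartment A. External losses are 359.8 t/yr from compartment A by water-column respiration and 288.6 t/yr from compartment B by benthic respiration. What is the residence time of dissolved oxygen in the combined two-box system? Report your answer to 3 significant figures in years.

For the system as a whole, the A↔B exchange is internal and contributes nothing to the throughput; only the external sinks remove mass.
M_total = 3594 + 13410 = 17004 t.
ΣF_external_out = 359.8 + 288.6 = 648.40 t/yr.
τ = M_total / ΣF_ext = 17004 / 648.40 = 26.22 yr.

26.2 yr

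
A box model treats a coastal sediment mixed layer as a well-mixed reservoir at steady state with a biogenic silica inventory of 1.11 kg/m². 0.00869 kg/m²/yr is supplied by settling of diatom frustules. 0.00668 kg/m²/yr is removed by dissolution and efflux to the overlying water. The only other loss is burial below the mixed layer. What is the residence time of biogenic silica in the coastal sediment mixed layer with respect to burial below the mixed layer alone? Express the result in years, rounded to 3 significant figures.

At steady state ΣF_in = ΣF_out.
ΣF_in = 0.0086900 kg/m²/yr.
Burial below the mixed layer flux = ΣF_in − (0.00668) = 0.0086900 − 0.006680 = 0.002010 kg/m²/yr.
τ = M / F = 1.11 / 0.002010 = 552.2 yr.

552 yr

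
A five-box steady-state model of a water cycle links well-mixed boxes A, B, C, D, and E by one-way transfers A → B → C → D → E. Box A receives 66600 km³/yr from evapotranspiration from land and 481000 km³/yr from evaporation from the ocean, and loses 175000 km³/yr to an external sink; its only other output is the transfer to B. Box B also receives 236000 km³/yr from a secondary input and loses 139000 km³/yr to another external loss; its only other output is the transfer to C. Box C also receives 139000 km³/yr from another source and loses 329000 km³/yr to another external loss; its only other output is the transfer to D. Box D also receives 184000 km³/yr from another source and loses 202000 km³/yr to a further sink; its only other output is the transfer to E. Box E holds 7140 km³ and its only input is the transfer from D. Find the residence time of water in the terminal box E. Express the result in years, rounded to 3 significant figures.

Box A: F(A→B) = (66600 + 481000) − 175000 = 372600 km³/yr.
Box B: F(B→C) = (372600 + 236000) − 139000 = 469600 km³/yr.
Box C: F(C→D) = (469600 + 139000) − 329000 = 279600 km³/yr.
Box D: F(D→E) = (279600 + 184000) − 202000 = 261600 km³/yr.
Box E throughput = its input = 261600 km³/yr; τ = 7140 / 261600 = 0.02729 yr.

0.0273 yr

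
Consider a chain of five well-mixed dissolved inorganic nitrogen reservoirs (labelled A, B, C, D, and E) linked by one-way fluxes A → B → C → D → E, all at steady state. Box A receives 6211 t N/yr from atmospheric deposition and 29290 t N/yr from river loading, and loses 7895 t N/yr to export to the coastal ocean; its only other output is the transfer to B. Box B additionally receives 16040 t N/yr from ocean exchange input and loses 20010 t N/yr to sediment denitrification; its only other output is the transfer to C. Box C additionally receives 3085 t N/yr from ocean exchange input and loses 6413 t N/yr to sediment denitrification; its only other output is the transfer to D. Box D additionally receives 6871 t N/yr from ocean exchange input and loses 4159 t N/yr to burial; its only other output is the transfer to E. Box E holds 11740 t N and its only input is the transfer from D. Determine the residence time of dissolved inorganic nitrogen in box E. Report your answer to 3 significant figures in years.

Box A: F(A→B) = (6211 + 29290) − 7895 = 27606 t N/yr.
Box B: F(B→C) = (27606 + 16040) − 20010 = 23636 t N/yr.
Box C: F(C→D) = (23636 + 3085) − 6413 = 20308 t N/yr.
Box D: F(D→E) = (20308 + 6871) − 4159 = 23020 t N/yr.
Box E throughput = its input = 23020 t N/yr; τ = 11740 / 23020 = 0.5100 yr.

0.510 yr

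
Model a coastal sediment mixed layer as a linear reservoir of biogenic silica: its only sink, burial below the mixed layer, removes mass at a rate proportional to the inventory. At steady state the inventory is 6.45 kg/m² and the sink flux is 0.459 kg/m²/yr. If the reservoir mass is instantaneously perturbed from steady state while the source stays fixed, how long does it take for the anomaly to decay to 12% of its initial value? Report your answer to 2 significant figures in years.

For a linear reservoir the anomaly decays as exp(−t/τ) with τ = M/F = 6.45/0.459 = 14.05 yr.
exp(−t/τ) = 0.12 ⇒ t = −τ ln(0.12) = 14.05 × 2.120 = 29.79 yr.

30 yr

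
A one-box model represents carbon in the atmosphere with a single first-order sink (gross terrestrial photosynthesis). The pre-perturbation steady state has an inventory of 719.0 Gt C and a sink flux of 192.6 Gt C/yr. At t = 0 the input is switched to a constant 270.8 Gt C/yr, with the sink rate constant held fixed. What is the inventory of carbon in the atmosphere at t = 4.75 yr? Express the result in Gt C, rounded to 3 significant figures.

The sink rate constant is k = F₀/M₀ = 192.6/719.0 = 0.2679 yr⁻¹.
Solving dM/dt = F₁ − kM with M(0) = M₀ gives M(t) = F₁/k + (M₀ − F₁/k)·e^(−kt).
F₁/k = 270.8/0.2679 = 1010.9 Gt C; kt = 0.2679 × 4.75 = 1.272, e^(−kt) = 0.2802.
M(4.75) = 1010.9 + (719.0 − 1010.9) × 0.2802 = 1010.9 − 81.79 = 929.14 Gt C.

929 Gt C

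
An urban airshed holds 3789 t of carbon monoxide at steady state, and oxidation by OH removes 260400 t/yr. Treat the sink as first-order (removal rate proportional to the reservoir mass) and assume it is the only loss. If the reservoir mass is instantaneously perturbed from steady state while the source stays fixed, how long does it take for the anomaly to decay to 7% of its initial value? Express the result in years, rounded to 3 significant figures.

0.0387 yr

For a linear reservoir the anomaly decays as exp(−t/τ) with τ = M/F = 3789/260400 = 0.01455 yr.
exp(−t/τ) = 0.07 ⇒ t = −τ ln(0.07) = 0.01455 × 2.659 = 0.03869 yr.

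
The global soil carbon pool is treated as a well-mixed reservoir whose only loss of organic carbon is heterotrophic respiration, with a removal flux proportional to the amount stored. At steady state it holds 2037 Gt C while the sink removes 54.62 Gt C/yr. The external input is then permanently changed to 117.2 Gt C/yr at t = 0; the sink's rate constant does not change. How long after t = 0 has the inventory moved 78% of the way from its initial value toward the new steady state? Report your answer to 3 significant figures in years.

τ = M₀/F₀ = 2037/54.62 = 37.29 yr.
The remaining gap fraction is e^(−t/τ); 78% covered ⇒ e^(−t/τ) = 0.220.
t = −τ ln(0.220) = 37.29 × 1.514 = 56.47 yr.

56.5 yr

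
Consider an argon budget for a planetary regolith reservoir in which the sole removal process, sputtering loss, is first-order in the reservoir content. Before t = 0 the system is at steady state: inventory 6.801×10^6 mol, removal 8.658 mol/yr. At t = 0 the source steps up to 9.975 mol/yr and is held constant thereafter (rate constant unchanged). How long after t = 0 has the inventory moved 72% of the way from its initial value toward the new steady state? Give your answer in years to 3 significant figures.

τ = M₀/F₀ = 6.801×10^6/8.658 = 785500 yr.
The remaining gap fraction is e^(−t/τ); 72% covered ⇒ e^(−t/τ) = 0.280.
t = −τ ln(0.280) = 785500 × 1.273 = 999900 yr.

1.00×10^6 yr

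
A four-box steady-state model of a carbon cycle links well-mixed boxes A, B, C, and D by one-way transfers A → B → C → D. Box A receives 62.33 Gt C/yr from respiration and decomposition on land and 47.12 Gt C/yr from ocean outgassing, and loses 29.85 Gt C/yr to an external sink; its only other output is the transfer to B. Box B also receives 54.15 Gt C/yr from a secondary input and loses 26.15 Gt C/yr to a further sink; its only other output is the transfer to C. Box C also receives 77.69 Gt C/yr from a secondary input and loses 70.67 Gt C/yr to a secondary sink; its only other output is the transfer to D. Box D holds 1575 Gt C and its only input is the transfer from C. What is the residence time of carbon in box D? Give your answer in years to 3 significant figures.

13.7 yr

Box A: F(A→B) = (62.33 + 47.12) − 29.85 = 79.600 Gt C/yr.
Box B: F(B→C) = (79.600 + 54.15) − 26.15 = 107.60 Gt C/yr.
Box C: F(C→D) = (107.60 + 77.69) − 70.67 = 114.62 Gt C/yr.
Box D throughput = its input = 114.62 Gt C/yr; τ = 1575 / 114.62 = 13.74 yr.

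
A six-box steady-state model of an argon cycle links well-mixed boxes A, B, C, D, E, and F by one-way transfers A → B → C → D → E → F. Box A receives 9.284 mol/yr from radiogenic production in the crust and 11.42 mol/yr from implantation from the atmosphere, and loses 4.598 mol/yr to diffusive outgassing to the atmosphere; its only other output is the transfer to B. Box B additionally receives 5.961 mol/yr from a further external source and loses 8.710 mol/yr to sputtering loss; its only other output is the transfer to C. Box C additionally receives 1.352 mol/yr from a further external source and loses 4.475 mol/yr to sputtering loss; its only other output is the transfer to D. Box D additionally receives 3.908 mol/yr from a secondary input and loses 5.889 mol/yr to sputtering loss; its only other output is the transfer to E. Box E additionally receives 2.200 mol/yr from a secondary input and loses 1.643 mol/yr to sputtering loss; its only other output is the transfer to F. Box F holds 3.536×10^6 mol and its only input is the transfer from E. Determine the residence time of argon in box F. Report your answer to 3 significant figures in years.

401000 yr

Box A: F(A→B) = (9.284 + 11.42) − 4.598 = 16.106 mol/yr.
Box B: F(B→C) = (16.106 + 5.961) − 8.710 = 13.357 mol/yr.
Box C: F(C→D) = (13.357 + 1.352) − 4.475 = 10.234 mol/yr.
Box D: F(D→E) = (10.234 + 3.908) − 5.889 = 8.2530 mol/yr.
Box E: F(E→F) = (8.2530 + 2.200) − 1.643 = 8.8100 mol/yr.
Box F throughput = its input = 8.8100 mol/yr; τ = 3.536×10^6 / 8.8100 = 401400 yr.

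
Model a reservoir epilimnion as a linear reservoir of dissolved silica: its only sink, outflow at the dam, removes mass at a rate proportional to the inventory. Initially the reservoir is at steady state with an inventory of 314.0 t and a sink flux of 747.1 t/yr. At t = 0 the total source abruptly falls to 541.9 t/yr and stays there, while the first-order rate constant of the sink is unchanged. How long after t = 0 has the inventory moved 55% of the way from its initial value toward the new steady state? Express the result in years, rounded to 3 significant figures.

0.336 yr

τ = M₀/F₀ = 314.0/747.1 = 0.4203 yr.
The remaining gap fraction is e^(−t/τ); 55% covered ⇒ e^(−t/τ) = 0.450.
t = −τ ln(0.450) = 0.4203 × 0.7985 = 0.3356 yr.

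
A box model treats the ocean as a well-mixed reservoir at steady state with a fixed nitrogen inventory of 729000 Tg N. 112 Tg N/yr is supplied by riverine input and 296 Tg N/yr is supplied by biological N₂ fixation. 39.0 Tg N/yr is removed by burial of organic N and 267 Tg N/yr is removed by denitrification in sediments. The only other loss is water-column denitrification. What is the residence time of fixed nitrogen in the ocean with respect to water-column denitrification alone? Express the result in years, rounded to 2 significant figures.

At steady state ΣF_in = ΣF_out.
ΣF_in = 112 + 296 = 408.00 Tg N/yr.
Water-column denitrification flux = ΣF_in − (39.0 + 267) = 408.00 − 306.0 = 102.0 Tg N/yr.
τ = M / F = 729000 / 102.0 = 7147 yr.

7100 yr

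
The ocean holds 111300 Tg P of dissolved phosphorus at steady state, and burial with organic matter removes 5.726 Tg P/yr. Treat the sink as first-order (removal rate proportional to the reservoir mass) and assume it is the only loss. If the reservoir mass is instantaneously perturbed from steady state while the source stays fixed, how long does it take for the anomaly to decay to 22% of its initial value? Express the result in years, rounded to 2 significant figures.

For a linear reservoir the anomaly decays as exp(−t/τ) with τ = M/F = 111300/5.726 = 19440 yr.
exp(−t/τ) = 0.22 ⇒ t = −τ ln(0.22) = 19440 × 1.514 = 29430 yr.

29000 yr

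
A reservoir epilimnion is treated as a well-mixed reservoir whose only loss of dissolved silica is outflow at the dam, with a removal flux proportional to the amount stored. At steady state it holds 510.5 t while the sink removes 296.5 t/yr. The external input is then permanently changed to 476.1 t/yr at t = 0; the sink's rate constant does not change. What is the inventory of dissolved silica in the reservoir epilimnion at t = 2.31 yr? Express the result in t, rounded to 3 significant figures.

τ = M₀/F₀ = 510.5/296.5 = 1.722 yr; rate constant k = 1/τ.
New steady state M_∞ = F₁/k = F₁·τ = 476.1 × 1.722 = 819.73 t.
M(t) = M_∞ + (M₀ − M_∞)·e^(−t/τ); t/τ = 2.31/1.722 = 1.342, so e^(−t/τ) = 0.2614.
M(t) = 819.73 − 309.2 × 0.2614 = 738.89 t.

739 t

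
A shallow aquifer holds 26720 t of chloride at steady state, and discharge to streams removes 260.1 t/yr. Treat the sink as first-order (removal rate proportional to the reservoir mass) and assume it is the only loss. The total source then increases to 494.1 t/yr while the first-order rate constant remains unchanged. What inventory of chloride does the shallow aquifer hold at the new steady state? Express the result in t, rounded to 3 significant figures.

Rate constant k = F/M = 260.1 / 26720 = 0.009734 yr⁻¹.
At the new steady state, source = k·M_new ⇒ M_new = 494.1 / 0.009734 = 50760 t.
(Equivalently M_new = M × F_new/F_old = 26720 × 494.1/260.1.)

50800 t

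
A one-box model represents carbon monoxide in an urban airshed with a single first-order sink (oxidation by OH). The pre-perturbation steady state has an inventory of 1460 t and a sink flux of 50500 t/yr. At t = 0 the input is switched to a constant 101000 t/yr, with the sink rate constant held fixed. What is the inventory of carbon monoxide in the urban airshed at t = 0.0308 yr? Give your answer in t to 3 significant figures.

τ = M₀/F₀ = 1460/50500 = 0.02891 yr; rate constant k = 1/τ.
New steady state M_∞ = F₁/k = F₁·τ = 101000 × 0.02891 = 2920.0 t.
M(t) = M_∞ + (M₀ − M_∞)·e^(−t/τ); t/τ = 0.0308/0.02891 = 1.065, so e^(−t/τ) = 0.3446.
M(t) = 2920.0 − 1460 × 0.3446 = 2416.9 t.

2420 t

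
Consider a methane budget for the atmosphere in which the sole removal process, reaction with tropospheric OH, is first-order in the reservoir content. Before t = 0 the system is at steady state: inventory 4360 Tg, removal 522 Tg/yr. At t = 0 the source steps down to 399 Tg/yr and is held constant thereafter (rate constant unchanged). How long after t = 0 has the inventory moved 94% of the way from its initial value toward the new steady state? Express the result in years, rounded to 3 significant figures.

τ = M₀/F₀ = 4360/522 = 8.352 yr.
The remaining gap fraction is e^(−t/τ); 94% covered ⇒ e^(−t/τ) = 0.0600.
t = −τ ln(0.0600) = 8.352 × 2.813 = 23.50 yr.

23.5 yr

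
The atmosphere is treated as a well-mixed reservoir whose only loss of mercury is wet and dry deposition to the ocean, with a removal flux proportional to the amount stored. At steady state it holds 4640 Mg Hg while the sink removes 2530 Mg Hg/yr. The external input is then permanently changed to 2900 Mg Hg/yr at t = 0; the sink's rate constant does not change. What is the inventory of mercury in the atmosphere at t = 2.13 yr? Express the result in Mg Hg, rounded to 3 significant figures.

τ = M₀/F₀ = 4640/2530 = 1.834 yr; rate constant k = 1/τ.
New steady state M_∞ = F₁/k = F₁·τ = 2900 × 1.834 = 5318.6 Mg Hg.
M(t) = M_∞ + (M₀ − M_∞)·e^(−t/τ); t/τ = 2.13/1.834 = 1.161, so e^(−t/τ) = 0.3130.
M(t) = 5318.6 − 678.6 × 0.3130 = 5106.2 Mg Hg.

5110 Mg Hg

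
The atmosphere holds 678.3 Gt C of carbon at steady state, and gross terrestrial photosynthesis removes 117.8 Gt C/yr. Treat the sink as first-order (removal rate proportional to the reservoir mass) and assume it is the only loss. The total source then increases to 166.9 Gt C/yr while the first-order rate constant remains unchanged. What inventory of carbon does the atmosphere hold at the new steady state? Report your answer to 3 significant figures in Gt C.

961 Gt C

Rate constant k = F/M = 117.8 / 678.3 = 0.1737 yr⁻¹.
At the new steady state, source = k·M_new ⇒ M_new = 166.9 / 0.1737 = 961.0 Gt C.
(Equivalently M_new = M × F_new/F_old = 678.3 × 166.9/117.8.)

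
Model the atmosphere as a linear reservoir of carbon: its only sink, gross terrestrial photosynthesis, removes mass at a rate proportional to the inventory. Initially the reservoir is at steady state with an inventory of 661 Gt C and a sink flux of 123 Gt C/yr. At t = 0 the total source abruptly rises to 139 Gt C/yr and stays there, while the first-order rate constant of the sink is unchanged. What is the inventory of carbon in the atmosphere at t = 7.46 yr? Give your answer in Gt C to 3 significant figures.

726 Gt C

The sink rate constant is k = F₀/M₀ = 123/661 = 0.1861 yr⁻¹.
Solving dM/dt = F₁ − kM with M(0) = M₀ gives M(t) = F₁/k + (M₀ − F₁/k)·e^(−kt).
F₁/k = 139/0.1861 = 746.98 Gt C; kt = 0.1861 × 7.46 = 1.388, e^(−kt) = 0.2495.
M(7.46) = 746.98 + (661 − 746.98) × 0.2495 = 746.98 − 21.46 = 725.53 Gt C.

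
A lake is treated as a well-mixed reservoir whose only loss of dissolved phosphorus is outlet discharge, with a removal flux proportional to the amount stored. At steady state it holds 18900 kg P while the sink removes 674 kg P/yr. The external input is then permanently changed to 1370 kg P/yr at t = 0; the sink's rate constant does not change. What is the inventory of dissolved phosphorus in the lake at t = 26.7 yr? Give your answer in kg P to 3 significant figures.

The sink rate constant is k = F₀/M₀ = 674/18900 = 0.03566 yr⁻¹.
Solving dM/dt = F₁ − kM with M(0) = M₀ gives M(t) = F₁/k + (M₀ − F₁/k)·e^(−kt).
F₁/k = 1370/0.03566 = 38417 kg P; kt = 0.03566 × 26.7 = 0.9522, e^(−kt) = 0.3859.
M(26.7) = 38417 + (18900 − 38417) × 0.3859 = 38417 − 7532 = 30885 kg P.

30900 kg P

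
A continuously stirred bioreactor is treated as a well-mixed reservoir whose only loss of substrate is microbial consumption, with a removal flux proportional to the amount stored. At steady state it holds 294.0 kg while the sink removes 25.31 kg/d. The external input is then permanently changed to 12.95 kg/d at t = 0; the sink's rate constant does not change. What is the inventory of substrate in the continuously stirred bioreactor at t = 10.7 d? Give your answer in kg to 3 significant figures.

208 kg

τ = M₀/F₀ = 294.0/25.31 = 11.62 d; rate constant k = 1/τ.
New steady state M_∞ = F₁/k = F₁·τ = 12.95 × 11.62 = 150.43 kg.
M(t) = M_∞ + (M₀ − M_∞)·e^(−t/τ); t/τ = 10.7/11.62 = 0.9211, so e^(−t/τ) = 0.3981.
M(t) = 150.43 + 143.6 × 0.3981 = 207.58 kg.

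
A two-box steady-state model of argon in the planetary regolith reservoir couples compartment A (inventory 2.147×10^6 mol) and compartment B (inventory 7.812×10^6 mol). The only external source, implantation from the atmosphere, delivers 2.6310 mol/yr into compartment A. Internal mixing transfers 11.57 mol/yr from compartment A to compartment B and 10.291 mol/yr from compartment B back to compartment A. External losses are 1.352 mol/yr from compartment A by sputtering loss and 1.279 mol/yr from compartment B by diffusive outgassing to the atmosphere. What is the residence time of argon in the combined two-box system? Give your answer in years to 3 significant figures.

Residence time in the combined system uses the total inventory and the total *external* removal — internal exchanges between the two boxes cancel.
M_total = 2.147×10^6 + 7.812×10^6 = 9.9590×10^6 mol.
ΣF_external_out = 1.352 + 1.279 = 2.6310 mol/yr.
τ = M_total / ΣF_ext = 9.9590×10^6 / 2.6310 = 3.785×10^6 yr.

3.79×10^6 yr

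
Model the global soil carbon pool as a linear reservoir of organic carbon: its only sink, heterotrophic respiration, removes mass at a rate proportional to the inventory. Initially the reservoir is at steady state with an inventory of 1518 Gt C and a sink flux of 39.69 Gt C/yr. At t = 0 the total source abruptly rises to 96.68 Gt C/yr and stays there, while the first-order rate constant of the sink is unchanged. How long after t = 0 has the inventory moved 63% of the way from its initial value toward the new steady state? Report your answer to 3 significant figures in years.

38.0 yr

τ = M₀/F₀ = 1518/39.69 = 38.25 yr.
The remaining gap fraction is e^(−t/τ); 63% covered ⇒ e^(−t/τ) = 0.370.
t = −τ ln(0.370) = 38.25 × 0.9943 = 38.03 yr.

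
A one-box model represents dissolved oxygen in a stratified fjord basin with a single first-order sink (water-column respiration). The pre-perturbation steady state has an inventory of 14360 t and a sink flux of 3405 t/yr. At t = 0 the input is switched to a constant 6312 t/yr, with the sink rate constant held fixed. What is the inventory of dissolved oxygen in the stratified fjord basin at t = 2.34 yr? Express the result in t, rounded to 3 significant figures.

The sink rate constant is k = F₀/M₀ = 3405/14360 = 0.2371 yr⁻¹.
Solving dM/dt = F₁ − kM with M(0) = M₀ gives M(t) = F₁/k + (M₀ − F₁/k)·e^(−kt).
F₁/k = 6312/0.2371 = 26620 t; kt = 0.2371 × 2.34 = 0.5549, e^(−kt) = 0.5742.
M(2.34) = 26620 + (14360 − 26620) × 0.5742 = 26620 − 7039 = 19581 t.

19600 t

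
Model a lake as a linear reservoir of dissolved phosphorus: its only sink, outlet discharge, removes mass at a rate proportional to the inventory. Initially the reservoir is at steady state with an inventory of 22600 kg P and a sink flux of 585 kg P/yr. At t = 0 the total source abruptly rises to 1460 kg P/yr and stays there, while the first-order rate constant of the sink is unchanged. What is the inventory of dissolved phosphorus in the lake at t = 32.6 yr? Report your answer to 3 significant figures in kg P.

41900 kg P

τ = M₀/F₀ = 22600/585 = 38.63 yr; rate constant k = 1/τ.
New steady state M_∞ = F₁/k = F₁·τ = 1460 × 38.63 = 56403 kg P.
M(t) = M_∞ + (M₀ − M_∞)·e^(−t/τ); t/τ = 32.6/38.63 = 0.8438, so e^(−t/τ) = 0.4301.
M(t) = 56403 − 33800 × 0.4301 = 41866 kg P.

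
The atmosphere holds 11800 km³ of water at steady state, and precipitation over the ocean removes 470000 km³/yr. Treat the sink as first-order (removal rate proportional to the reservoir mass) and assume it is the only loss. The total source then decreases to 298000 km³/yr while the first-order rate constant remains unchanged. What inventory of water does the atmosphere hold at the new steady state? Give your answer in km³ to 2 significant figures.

Rate constant k = F/M = 470000 / 11800 = 39.83 yr⁻¹.
At the new steady state, source = k·M_new ⇒ M_new = 298000 / 39.83 = 7482 km³.
(Equivalently M_new = M × F_new/F_old = 11800 × 298000/470000.)

7500 km³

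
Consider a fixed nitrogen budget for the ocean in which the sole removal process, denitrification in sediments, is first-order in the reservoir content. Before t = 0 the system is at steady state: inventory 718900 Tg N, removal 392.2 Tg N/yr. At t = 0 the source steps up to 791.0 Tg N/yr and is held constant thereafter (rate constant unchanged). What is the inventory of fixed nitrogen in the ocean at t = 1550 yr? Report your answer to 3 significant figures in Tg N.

τ = M₀/F₀ = 718900/392.2 = 1833 yr; rate constant k = 1/τ.
New steady state M_∞ = F₁/k = F₁·τ = 791.0 × 1833 = 1.4499×10^6 Tg N.
M(t) = M_∞ + (M₀ − M_∞)·e^(−t/τ); t/τ = 1550/1833 = 0.8456, so e^(−t/τ) = 0.4293.
M(t) = 1.4499×10^6 − 731000 × 0.4293 = 1.1361×10^6 Tg N.

1.14×10^6 Tg N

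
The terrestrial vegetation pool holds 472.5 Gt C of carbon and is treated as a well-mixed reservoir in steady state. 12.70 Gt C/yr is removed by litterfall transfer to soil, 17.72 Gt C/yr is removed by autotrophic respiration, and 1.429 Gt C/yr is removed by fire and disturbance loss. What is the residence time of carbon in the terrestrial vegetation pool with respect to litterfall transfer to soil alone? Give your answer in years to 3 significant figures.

Residence time with respect to a single sink: τ = M / F_sink.
τ = 472.5 / 12.70 = 37.20 yr.

37.2 yr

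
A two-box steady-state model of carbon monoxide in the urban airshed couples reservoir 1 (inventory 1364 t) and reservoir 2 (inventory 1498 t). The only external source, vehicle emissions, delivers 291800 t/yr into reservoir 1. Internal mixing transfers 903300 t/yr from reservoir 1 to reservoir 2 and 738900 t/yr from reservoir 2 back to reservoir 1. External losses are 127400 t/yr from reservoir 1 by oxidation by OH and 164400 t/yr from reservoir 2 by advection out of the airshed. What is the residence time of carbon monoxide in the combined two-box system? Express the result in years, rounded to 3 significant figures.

Treat the two boxes together as one reservoir: the mixing fluxes between them are internal recycling, so τ = ΣM / Σ(external losses).
M_total = 1364 + 1498 = 2862.0 t.
ΣF_external_out = 127400 + 164400 = 291800 t/yr.
τ = M_total / ΣF_ext = 2862.0 / 291800 = 0.009808 yr.

0.00981 yr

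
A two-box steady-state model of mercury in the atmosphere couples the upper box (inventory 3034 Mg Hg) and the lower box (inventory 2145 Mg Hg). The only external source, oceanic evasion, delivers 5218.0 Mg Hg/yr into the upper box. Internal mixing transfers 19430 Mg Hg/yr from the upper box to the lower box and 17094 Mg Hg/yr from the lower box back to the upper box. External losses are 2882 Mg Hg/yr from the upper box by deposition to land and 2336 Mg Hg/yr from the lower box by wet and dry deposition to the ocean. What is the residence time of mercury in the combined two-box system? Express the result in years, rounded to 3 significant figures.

0.993 yr

Treat the two boxes together as one reservoir: the mixing fluxes between them are internal recycling, so τ = ΣM / Σ(external losses).
M_total = 3034 + 2145 = 5179.0 Mg Hg.
ΣF_external_out = 2882 + 2336 = 5218.0 Mg Hg/yr.
τ = M_total / ΣF_ext = 5179.0 / 5218.0 = 0.9925 yr.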